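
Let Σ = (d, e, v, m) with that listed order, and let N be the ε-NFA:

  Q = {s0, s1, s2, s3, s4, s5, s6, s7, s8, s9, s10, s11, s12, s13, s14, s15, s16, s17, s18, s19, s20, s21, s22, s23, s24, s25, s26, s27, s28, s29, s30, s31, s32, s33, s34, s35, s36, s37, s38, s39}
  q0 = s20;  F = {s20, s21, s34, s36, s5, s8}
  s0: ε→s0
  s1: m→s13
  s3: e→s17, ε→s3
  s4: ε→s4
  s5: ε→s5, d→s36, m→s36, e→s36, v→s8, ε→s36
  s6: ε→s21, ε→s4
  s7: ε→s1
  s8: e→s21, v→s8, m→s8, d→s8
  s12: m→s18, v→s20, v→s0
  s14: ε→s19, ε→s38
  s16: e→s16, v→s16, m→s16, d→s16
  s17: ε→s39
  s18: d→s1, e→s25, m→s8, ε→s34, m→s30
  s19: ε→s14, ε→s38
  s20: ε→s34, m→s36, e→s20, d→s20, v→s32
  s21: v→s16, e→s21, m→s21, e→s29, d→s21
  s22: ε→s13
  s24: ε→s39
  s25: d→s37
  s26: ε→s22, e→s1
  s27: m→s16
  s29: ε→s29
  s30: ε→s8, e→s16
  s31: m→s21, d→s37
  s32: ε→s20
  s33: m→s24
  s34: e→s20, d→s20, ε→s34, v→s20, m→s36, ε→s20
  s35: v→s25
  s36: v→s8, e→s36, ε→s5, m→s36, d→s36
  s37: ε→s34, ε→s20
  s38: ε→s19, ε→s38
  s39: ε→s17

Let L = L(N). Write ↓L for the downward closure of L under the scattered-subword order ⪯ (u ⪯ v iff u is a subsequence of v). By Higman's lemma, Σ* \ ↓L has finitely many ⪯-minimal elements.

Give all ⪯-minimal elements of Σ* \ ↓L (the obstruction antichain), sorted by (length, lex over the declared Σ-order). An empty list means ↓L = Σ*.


|Q|=40, |F|=6, |δ|=75 (29 ε).
min D↑ (5 st, q0=0, F={4}): 0:d→0,e→0,v→0,m→1 1:d→1,e→1,v→2,m→1 2:d→2,e→3,v→2,m→2 3:d→3,e→3,v→4,m→3 4:d→4,e→4,v→4,m→4.
'mvev': run [9, 6, 4, 3, 1] end={s16} — reject; 4/4 del acc.
1 minimals (antichain).

min(Σ*\↓L) = [mvev].


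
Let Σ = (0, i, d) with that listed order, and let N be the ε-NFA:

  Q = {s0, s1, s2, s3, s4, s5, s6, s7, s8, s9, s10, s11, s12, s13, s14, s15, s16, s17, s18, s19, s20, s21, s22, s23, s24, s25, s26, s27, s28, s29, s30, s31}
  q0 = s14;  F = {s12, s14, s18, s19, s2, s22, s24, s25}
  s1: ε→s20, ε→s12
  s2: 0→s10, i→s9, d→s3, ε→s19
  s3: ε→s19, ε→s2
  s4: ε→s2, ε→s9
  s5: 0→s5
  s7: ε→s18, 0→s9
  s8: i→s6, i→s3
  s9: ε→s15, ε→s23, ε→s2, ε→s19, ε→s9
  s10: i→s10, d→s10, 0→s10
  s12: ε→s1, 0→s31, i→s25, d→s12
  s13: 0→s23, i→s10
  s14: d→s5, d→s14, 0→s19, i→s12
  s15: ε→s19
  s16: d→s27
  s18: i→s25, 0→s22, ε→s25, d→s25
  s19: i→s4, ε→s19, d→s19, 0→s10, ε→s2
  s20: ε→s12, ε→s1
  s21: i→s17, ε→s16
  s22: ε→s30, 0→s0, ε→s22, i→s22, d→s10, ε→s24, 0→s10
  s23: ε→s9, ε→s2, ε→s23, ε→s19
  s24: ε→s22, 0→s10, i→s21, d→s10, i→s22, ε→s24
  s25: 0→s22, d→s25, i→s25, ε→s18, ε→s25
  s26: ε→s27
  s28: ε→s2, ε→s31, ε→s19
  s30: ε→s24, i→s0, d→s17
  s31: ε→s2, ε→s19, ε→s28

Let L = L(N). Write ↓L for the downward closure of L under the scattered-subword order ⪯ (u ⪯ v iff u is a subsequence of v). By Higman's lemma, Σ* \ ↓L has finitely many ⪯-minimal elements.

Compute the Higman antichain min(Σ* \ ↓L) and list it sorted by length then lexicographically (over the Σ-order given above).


min(Σ*\↓L) = [00, ii0d].

|Q|=32, |F|=8, |δ|=80 (40 ε).
min D↑ (6 st, q0=0, F={3}): 0:0→1,i→2,d→0 1:0→3,i→1,d→1 2:0→1,i→4,d→2 3:0→3,i→3,d→3 4:0→5,i→4,d→4 5:0→3,i→5,d→3 [Hopcroft].
'00': |S_i|=[25, 19, 3] end={s0,s10,s5} — reject; 2/2 single-dels accept.
'ii0d': run [25, 23, 18, 9, 3] end={s10,s17,s27} ∉↓L; 4/4 del acc.
2 obstructions.


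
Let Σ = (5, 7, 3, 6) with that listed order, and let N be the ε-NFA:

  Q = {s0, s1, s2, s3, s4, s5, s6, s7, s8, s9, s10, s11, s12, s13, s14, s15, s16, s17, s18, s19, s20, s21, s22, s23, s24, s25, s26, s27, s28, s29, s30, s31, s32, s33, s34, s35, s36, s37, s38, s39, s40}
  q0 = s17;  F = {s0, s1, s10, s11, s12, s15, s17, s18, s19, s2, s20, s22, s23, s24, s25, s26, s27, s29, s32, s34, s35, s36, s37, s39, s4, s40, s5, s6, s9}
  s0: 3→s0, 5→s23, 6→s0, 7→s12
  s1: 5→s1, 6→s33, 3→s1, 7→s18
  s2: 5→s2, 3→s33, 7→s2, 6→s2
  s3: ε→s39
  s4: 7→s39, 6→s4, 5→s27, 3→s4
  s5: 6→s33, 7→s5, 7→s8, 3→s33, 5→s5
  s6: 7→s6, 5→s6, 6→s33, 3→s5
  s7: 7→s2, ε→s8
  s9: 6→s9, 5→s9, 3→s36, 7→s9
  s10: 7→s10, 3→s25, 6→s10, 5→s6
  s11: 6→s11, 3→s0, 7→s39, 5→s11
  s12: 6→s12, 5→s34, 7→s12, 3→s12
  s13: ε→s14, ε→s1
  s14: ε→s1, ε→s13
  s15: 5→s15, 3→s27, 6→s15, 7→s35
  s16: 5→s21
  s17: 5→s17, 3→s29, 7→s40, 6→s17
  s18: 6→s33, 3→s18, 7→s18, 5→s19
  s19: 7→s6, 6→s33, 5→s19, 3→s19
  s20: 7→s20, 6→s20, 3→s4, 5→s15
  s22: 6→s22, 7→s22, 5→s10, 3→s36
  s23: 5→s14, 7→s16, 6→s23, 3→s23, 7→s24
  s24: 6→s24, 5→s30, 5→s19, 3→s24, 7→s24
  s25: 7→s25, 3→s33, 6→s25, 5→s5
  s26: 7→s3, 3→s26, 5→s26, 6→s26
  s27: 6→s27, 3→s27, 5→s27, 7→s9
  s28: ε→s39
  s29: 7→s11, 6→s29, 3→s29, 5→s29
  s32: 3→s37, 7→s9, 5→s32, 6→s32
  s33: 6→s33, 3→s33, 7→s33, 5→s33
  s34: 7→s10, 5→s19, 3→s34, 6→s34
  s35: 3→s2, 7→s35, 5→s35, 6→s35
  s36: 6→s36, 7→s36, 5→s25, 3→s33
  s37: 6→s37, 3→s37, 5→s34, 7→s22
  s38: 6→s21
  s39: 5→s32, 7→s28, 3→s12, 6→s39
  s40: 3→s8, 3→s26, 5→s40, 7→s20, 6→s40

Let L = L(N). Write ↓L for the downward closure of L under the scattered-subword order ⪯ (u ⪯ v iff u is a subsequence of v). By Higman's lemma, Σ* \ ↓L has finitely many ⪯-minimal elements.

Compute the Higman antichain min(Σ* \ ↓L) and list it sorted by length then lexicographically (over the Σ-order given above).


A = [775733, 373556].

|Q|=41, |F|=29, |δ|=134 (7 ε).
min D↑ (30 st, q0=0, F={21}): 0:5→0,7→1,3→2,6→0 1:5→1,7→3,3→4,6→1 2:5→2,7→5,3→2,6→2 3:5→6,7→3,3→7,6→3 4:5→4,7→8,3→4,6→4 5:5→5,7→8,3→9,6→5 6:5→6,7→10,3→11,6→6 7:5→11,7→8,3→7,6→7 8:5→12,7→8,3→13,6→8 9:5→14,7→13,3→9,6→9 10:5→10,7→10,3→15,6→10 11:5→11,7→16,3→11,6→11 12:5→12,7→16,3→17,6→12 13:5→18,7→13,3→13,6→13 14:5→19,7→20,3→14,6→14 15:5→15,7→15,3→21,6→15 16:5→16,7→16,3→22,6→16 17:5→18,7→23,3→17,6→17 18:5→24,7→25,3→18,6→18 19:5→19,7→26,3→19,6→21 20:5→24,7→20,3→20,6→20 21:5→21,7→21,3→21,6→21 22:5→27,7→22,3→21,6→22 23:5→25,7→23,3→22,6→23 24:5→24,7→28,3→24,6→21 25:5→28,7→25,3→27,6→25 26:5→24,7→26,3→26,6→21 27:5→29,7→27,3→21,6→27 28:5→28,7→28,3→29,6→21 29:5→29,7→29,3→21,6→21.
'775733': run [38, 36, 28, 19, 11, 6, 1] end={s33} ∉↓L; 6/6 single-dels accept.
'373556': run [38, 33, 29, 22, 17, 11, 1] end={s33} — reject; 6/6 del acc.
2 words, ⪯-incomp.


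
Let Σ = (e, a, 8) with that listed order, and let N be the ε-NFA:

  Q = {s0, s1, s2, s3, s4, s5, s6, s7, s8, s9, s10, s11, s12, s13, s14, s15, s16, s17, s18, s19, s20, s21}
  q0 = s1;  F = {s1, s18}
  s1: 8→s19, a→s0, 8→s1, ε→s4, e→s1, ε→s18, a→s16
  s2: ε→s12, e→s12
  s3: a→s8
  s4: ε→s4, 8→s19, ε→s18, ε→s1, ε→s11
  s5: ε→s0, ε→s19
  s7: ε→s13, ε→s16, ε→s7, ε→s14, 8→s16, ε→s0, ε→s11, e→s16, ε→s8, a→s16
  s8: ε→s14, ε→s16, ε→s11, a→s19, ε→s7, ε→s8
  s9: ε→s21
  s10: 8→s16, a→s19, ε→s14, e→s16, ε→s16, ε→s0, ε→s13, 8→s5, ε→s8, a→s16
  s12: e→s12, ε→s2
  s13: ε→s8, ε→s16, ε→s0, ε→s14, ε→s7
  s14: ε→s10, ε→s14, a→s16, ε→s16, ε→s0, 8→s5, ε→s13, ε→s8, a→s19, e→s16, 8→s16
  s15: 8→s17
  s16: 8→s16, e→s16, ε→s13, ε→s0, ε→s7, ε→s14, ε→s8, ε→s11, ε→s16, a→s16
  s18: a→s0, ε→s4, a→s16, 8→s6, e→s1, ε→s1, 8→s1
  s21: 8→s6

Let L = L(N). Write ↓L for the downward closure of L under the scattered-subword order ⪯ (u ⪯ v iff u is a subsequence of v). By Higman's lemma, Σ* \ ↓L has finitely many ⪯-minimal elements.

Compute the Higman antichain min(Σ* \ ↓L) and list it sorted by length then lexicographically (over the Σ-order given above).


|Q|=22, |F|=2, |δ|=81 (48 ε).
min D↑ (2 st, q0=0, F={1}): 0:e→0,a→1,8→0 1:e→1,a→1,8→1.
'a': |S_i|=[14, 10] end={s0,s10,s11,s13,s14,s16,s19,s5,s7,s8} — reject; 1/1 single-dels accept.
1 obstructions.

min(Σ*\↓L) = [a].


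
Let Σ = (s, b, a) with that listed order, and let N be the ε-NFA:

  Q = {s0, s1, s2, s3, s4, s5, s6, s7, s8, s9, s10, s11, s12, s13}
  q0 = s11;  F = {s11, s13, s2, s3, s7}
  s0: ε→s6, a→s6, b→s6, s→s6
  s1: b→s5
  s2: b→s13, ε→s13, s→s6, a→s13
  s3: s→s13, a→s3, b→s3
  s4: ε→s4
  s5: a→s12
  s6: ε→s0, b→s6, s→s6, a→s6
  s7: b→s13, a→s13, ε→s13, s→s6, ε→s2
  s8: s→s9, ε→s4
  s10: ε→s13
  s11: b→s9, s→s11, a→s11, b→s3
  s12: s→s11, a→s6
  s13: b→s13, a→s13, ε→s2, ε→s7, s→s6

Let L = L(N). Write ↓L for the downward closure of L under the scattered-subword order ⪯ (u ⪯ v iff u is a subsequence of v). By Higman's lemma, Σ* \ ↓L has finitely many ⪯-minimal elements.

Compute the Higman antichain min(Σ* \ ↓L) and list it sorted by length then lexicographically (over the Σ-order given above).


|Q|=14, |F|=5, |δ|=37 (10 ε).
min D↑ (4 st, q0=0, F={3}): 0:s→0,b→1,a→0 1:s→2,b→1,a→1 2:s→3,b→2,a→2 3:s→3,b→3,a→3.
'bss': run [8, 7, 5, 2] end={s0,s6} rej; 3/3 single-dels accept.
1 words, ⪯-incomp.

min(Σ*\↓L) = [bss].


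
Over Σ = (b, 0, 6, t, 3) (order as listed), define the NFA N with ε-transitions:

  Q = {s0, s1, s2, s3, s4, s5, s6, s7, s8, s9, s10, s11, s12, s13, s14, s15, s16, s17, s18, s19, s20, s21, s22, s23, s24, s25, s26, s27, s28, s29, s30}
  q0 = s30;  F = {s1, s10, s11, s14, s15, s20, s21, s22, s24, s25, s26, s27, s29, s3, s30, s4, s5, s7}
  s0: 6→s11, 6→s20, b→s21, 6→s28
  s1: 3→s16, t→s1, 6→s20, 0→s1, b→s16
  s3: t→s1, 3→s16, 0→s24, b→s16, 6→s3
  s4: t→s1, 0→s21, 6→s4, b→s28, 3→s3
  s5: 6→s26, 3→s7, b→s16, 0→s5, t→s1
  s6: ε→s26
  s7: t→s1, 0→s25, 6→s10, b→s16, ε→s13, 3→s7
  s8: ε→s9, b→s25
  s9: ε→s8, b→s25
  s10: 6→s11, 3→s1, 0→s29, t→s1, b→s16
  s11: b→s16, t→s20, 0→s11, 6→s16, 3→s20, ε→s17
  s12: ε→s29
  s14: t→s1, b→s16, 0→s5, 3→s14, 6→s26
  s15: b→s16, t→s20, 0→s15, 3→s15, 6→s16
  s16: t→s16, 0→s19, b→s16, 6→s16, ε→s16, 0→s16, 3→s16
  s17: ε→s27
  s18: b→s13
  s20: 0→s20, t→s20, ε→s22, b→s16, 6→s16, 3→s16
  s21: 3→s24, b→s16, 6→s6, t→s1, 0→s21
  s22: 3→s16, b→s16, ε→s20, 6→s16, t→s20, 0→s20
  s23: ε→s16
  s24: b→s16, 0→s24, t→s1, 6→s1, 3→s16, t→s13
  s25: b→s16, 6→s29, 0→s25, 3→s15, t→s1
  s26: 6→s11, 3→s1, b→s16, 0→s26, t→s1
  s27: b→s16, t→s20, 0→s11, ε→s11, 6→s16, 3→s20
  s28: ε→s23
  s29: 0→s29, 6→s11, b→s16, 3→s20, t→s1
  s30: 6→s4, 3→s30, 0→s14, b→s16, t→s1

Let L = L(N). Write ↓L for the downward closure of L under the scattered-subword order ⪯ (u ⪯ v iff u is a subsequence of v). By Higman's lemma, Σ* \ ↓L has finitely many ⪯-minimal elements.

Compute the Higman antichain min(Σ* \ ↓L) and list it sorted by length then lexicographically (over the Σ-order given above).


|Q|=31, |F|=18, |δ|=117 (13 ε).
min D↑ (17 st, q0=0, F={1}): 0:b→1,0→2,6→3,t→4,3→0 1:b→1,0→1,6→1,t→1,3→1 2:b→1,0→5,6→6,t→4,3→2 3:b→1,0→7,6→3,t→4,3→8 4:b→1,0→4,6→9,t→4,3→1 5:b→1,0→5,6→6,t→4,3→10 6:b→1,0→6,6→11,t→4,3→4 7:b→1,0→7,6→6,t→4,3→12 8:b→1,0→12,6→8,t→4,3→1 9:b→1,0→9,6→1,t→9,3→1 10:b→1,0→13,6→14,t→4,3→10 11:b→1,0→11,6→1,t→9,3→9 12:b→1,0→12,6→4,t→4,3→1 13:b→1,0→13,6→15,t→4,3→16 14:b→1,0→15,6→11,t→4,3→4 15:b→1,0→15,6→11,t→4,3→9 16:b→1,0→16,6→1,t→9,3→16 [Hopcroft].
'b': run [25, 4] end={s16,s19,s23,s28} ∉↓L; 1/1 deletions ∈↓L.
't3': N↓-sim [25, 6, 2] end={s16,s19} ∉↓L; 2/2 del acc.
'633': run [25, 19, 8, 2] end={s16,s19} ∉↓L; 3/3 deletions ∈↓L.
't66': N↓-sim [25, 6, 4, 2] end={s16,s19} rej; 3/3 deletions ∈↓L.
'0666': N↓-sim [25, 20, 12, 7, 2] end={s16,s19} rej; 4/4 del acc.
'003036': run [25, 20, 19, 15, 13, 5, 2] end={s16,s19} — reject; 6/6 single-dels accept.
6 minimals (antichain).

Antichain: [b, t3, 633, t66, 0666, 003036].


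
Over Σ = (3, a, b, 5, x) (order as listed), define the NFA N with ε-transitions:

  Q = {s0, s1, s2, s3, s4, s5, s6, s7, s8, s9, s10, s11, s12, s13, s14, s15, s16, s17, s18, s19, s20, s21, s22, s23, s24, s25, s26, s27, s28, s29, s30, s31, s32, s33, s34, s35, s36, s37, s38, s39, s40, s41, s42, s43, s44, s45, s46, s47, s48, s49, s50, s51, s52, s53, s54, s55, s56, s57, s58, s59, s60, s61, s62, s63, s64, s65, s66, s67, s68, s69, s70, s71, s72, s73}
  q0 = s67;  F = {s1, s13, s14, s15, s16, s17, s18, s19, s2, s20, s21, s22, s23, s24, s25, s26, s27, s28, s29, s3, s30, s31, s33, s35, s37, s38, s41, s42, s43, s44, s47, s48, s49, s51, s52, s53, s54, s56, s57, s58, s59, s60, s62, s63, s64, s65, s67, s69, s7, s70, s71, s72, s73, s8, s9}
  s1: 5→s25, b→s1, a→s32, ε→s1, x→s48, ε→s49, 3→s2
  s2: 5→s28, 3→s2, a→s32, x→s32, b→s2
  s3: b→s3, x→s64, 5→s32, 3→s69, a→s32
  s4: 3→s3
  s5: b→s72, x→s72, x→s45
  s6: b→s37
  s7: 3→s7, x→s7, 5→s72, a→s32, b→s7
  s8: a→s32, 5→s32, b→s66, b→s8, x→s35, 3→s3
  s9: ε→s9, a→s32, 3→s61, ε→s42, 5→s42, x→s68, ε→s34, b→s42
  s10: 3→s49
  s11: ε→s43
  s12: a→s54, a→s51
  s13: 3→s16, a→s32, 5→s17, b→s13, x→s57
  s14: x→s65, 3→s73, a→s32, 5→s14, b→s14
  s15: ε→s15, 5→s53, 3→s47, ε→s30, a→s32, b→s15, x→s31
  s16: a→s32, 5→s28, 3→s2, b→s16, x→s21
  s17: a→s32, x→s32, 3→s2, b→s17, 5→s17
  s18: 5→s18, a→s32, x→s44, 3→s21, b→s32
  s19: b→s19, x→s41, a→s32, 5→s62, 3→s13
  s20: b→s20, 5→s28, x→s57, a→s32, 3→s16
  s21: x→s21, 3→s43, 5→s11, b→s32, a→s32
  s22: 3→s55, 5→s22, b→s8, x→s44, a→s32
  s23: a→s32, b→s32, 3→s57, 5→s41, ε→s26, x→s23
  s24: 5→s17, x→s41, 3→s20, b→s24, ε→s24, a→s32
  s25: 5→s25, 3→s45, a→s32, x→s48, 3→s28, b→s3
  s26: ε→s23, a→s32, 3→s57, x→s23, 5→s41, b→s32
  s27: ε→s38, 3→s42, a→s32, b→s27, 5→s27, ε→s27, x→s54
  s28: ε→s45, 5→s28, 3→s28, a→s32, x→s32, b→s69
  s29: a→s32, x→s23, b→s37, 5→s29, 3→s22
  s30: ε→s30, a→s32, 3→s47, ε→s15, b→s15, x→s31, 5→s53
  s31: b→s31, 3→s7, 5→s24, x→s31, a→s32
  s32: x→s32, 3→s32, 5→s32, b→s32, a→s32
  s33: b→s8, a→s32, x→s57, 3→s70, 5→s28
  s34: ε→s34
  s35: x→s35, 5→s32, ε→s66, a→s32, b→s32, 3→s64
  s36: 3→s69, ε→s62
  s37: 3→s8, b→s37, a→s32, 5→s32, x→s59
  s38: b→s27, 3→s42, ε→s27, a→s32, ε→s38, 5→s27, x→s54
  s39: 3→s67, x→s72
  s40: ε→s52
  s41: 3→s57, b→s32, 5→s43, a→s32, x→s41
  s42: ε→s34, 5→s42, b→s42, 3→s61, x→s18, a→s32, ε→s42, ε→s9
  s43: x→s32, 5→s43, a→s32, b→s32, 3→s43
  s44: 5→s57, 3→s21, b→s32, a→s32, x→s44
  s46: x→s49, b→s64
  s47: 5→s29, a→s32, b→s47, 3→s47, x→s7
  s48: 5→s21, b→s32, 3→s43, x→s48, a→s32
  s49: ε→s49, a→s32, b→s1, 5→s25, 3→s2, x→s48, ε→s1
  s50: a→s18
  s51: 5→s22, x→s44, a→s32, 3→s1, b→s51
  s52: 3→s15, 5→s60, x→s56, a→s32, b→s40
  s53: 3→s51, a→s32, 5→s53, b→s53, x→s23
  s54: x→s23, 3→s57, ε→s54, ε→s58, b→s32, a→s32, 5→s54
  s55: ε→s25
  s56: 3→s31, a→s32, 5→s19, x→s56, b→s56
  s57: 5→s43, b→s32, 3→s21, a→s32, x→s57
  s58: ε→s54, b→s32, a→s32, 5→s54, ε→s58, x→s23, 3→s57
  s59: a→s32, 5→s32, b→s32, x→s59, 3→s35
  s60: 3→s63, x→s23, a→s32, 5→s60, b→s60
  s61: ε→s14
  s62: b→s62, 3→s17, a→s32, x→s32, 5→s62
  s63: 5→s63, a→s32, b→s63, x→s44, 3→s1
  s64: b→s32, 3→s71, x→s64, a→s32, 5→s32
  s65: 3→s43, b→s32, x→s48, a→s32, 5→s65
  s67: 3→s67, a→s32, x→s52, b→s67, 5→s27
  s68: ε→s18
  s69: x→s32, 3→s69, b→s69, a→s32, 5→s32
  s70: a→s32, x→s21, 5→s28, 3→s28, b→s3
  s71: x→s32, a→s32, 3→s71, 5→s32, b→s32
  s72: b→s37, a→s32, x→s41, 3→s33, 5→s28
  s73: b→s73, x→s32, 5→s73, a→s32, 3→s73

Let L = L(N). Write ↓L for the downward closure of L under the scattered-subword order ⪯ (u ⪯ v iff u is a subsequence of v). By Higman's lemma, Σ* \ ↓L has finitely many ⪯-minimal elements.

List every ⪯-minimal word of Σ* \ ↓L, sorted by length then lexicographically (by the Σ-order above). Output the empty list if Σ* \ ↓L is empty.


|Q|=74, |F|=55, |δ|=330 (34 ε).
min D↑ (50 st, q0=0, F={1}): 0:3→0,a→1,b→0,5→2,x→3 1:3→1,a→1,b→1,5→1,x→1 2:3→4,a→1,b→2,5→2,x→5 3:3→6,a→1,b→3,5→7,x→8 4:3→9,a→1,b→4,5→4,x→10 5:3→11,a→1,b→1,5→5,x→12 6:3→13,a→1,b→6,5→14,x→15 7:3→16,a→1,b→7,5→7,x→12 8:3→15,a→1,b→8,5→17,x→8 9:3→18,a→1,b→9,5→9,x→19 10:3→20,a→1,b→1,5→10,x→21 11:3→20,a→1,b→1,5→22,x→11 12:3→11,a→1,b→1,5→23,x→12 13:3→13,a→1,b→13,5→24,x→25 14:3→26,a→1,b→14,5→14,x→12 15:3→25,a→1,b→15,5→27,x→15 16:3→28,a→1,b→16,5→16,x→21 17:3→29,a→1,b→17,5→30,x→23 18:3→18,a→1,b→18,5→18,x→1 19:3→22,a→1,b→1,5→19,x→31 20:3→22,a→1,b→1,5→22,x→20 21:3→20,a→1,b→1,5→11,x→21 22:3→22,a→1,b→1,5→22,x→1 23:3→11,a→1,b→1,5→22,x→23 24:3→32,a→1,b→33,5→24,x→12 25:3→25,a→1,b→25,5→34,x→25 26:3→28,a→1,b→26,5→32,x→21 27:3→35,a→1,b→27,5→36,x→23 28:3→37,a→1,b→28,5→38,x→31 29:3→39,a→1,b→29,5→36,x→11 30:3→36,a→1,b→30,5→30,x→1 31:3→22,a→1,b→1,5→20,x→31 32:3→38,a→1,b→40,5→32,x→21 33:3→40,a→1,b→33,5→1,x→41 34:3→42,a→1,b→33,5→43,x→23 35:3→39,a→1,b→35,5→43,x→11 36:3→37,a→1,b→36,5→36,x→1 37:3→37,a→1,b→37,5→43,x→1 38:3→43,a→1,b→44,5→38,x→31 39:3→37,a→1,b→39,5→43,x→20 40:3→44,a→1,b→40,5→1,x→45 41:3→45,a→1,b→1,5→1,x→41 42:3→46,a→1,b→40,5→43,x→11 43:3→43,a→1,b→47,5→43,x→1 44:3→47,a→1,b→44,5→1,x→48 45:3→48,a→1,b→1,5→1,x→45 46:3→43,a→1,b→44,5→43,x→20 47:3→47,a→1,b→47,5→1,x→1 48:3→49,a→1,b→1,5→1,x→48 49:3→49,a→1,b→1,5→1,x→1 [Hopcroft].
'a': N↓-sim [64, 1] end={s32} — reject; 1/1 del acc.
'5xb': N↓-sim [64, 55, 20, 1] end={s32} rej; 3/3 single-dels accept.
'5333x': |S_i|=[64, 55, 39, 22, 8, 1] end={s32} — reject; 5/5 del acc.
'5x35x': N↓-sim [64, 55, 20, 9, 3, 1] end={s32} ∉↓L; 5/5 deletions ∈↓L.
'xx55x': |S_i|=[64, 55, 35, 28, 9, 1] end={s32} ∉↓L; 5/5 del acc.
'x335b5': N↓-sim [64, 55, 44, 36, 28, 10, 1] end={s32} rej; 6/6 del acc.
6 obstructions.

Antichain: [a, 5xb, 5333x, 5x35x, xx55x, x335b5].


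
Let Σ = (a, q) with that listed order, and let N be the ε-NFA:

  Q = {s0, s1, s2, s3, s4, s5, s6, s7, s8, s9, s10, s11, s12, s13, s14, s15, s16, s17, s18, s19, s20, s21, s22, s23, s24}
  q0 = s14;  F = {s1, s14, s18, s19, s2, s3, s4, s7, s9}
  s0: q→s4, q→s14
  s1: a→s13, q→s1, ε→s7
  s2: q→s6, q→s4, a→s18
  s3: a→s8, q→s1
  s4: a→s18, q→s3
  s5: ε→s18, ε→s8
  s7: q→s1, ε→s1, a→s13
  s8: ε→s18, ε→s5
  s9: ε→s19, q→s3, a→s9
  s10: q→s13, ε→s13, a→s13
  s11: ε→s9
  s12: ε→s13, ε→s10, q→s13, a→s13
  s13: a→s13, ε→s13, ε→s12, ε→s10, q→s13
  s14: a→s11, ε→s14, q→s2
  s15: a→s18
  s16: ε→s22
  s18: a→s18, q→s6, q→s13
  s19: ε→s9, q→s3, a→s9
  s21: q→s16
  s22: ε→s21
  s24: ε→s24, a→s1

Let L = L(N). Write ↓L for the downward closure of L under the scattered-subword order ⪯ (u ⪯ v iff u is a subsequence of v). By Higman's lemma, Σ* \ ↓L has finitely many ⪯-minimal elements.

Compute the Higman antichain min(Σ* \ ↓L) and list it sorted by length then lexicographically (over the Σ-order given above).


|Q|=25, |F|=9, |δ|=50 (19 ε).
min D↑ (8 st, q0=0, F={7}): 0:a→1,q→2 1:a→1,q→3 2:a→4,q→5 3:a→4,q→6 4:a→4,q→7 5:a→4,q→3 6:a→7,q→6 7:a→7,q→7.
'qaq': |S_i|=[16, 12, 7, 4] end={s10,s12,s13,s6} ∉↓L; 3/3 del acc.
'aqqa': |S_i|=[16, 13, 10, 6, 3] end={s10,s12,s13} ∉↓L; 4/4 single-dels accept.
'qqqqa': N↓-sim [16, 12, 11, 10, 6, 3] end={s10,s12,s13} ∉↓L; 5/5 deletions ∈↓L.
3 words, ⪯-incomp.

min(Σ*\↓L) = [qaq, aqqa, qqqqa].


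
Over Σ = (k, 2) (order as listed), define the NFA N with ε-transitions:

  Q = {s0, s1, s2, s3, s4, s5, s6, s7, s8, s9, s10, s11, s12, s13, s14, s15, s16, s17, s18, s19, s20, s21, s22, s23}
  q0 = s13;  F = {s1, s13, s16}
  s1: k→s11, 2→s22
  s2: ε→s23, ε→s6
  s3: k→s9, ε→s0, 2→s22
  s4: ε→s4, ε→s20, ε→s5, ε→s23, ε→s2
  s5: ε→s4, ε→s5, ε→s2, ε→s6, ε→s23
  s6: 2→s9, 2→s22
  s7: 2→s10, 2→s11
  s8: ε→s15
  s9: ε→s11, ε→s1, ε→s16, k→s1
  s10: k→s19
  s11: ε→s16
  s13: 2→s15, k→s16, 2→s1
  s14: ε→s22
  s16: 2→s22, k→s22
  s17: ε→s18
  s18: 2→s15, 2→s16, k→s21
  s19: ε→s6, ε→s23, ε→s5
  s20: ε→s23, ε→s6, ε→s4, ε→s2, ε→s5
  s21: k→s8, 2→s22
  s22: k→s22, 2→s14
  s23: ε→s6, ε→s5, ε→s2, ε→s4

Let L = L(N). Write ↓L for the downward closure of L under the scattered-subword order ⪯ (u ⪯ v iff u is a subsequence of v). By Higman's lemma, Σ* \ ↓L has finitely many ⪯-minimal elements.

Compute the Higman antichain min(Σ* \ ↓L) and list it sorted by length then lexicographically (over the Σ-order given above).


|Q|=24, |F|=3, |δ|=54 (32 ε).
min D↑ (4 st, q0=0, F={3}): 0:k→1,2→2 1:k→3,2→3 2:k→1,2→3 3:k→3,2→3 (ε-aug+det+¬).
'kk': run [7, 4, 2] end={s14,s22} — reject; 2/2 del acc.
'k2': |S_i|=[7, 4, 2] end={s14,s22} ∉↓L; 2/2 single-dels accept.
'22': N↓-sim [7, 6, 2] end={s14,s22} — reject; 2/2 del acc.
3 obstructions.

min(Σ*\↓L) = [kk, k2, 22].


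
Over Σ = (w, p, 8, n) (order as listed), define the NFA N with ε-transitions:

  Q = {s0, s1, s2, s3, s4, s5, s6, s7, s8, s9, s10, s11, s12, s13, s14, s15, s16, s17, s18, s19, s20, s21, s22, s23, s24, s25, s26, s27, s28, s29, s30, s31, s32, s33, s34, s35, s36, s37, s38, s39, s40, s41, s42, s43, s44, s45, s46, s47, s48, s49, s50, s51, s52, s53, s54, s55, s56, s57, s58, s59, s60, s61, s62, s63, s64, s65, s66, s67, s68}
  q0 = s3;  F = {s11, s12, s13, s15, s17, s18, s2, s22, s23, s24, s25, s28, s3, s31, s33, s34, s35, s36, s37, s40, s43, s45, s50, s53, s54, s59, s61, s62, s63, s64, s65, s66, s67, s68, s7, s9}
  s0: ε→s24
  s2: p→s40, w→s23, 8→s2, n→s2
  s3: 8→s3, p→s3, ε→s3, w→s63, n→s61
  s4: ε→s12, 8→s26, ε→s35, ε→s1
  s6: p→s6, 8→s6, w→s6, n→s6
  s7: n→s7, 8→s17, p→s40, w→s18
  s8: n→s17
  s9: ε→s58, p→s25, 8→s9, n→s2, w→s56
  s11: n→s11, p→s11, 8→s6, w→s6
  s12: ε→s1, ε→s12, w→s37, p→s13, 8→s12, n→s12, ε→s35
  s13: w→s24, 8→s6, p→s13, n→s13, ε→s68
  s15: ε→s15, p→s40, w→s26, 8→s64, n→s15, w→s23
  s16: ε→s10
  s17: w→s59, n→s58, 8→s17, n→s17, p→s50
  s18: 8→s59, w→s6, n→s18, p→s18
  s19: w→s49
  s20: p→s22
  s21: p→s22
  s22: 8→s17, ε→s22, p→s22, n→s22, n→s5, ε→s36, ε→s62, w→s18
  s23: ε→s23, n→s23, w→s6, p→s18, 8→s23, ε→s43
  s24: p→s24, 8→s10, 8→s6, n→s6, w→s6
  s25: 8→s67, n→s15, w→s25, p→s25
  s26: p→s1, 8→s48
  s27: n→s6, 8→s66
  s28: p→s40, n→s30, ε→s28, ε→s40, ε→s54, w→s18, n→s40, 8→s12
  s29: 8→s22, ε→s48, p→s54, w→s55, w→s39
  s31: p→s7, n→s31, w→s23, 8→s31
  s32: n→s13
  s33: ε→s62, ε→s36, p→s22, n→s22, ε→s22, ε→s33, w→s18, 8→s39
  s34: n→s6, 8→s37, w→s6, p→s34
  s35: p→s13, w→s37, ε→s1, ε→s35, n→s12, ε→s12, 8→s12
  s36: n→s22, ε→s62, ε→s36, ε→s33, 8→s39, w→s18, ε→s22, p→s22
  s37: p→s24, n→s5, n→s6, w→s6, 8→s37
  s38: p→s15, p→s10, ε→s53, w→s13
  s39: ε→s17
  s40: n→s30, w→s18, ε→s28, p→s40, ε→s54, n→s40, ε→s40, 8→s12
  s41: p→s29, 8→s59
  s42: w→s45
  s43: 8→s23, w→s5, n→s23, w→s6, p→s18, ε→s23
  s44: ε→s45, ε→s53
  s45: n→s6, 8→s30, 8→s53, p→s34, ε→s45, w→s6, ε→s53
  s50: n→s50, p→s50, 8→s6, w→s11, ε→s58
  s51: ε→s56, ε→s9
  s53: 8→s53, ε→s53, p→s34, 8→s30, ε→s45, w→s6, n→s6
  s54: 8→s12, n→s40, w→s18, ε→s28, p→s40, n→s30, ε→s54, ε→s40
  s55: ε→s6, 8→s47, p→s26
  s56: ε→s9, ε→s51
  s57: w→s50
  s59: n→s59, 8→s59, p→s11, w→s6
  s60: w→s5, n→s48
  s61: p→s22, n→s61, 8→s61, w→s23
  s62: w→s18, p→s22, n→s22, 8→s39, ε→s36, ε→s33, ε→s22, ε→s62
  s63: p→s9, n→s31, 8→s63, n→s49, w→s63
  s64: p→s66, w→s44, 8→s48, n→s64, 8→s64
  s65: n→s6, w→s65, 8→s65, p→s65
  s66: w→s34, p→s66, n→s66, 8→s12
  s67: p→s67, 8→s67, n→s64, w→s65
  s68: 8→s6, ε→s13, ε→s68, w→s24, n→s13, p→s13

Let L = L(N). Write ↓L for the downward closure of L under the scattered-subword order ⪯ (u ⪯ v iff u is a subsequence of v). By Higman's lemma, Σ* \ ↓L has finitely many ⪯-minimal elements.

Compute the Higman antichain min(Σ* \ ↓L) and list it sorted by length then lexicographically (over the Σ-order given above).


min(Σ*\↓L) = [nww, np8p8, wpp8wn].

|Q|=69, |F|=36, |δ|=245 (59 ε).
min D↑ (28 st, q0=0, F={10}): 0:w→1,p→0,8→0,n→2 1:w→1,p→3,8→1,n→4 2:w→5,p→6,8→2,n→2 3:w→3,p→7,8→3,n→8 4:w→5,p→9,8→4,n→4 5:w→10,p→11,8→5,n→5 6:w→11,p→6,8→12,n→6 7:w→7,p→7,8→13,n→14 8:w→5,p→15,8→8,n→8 9:w→11,p→15,8→12,n→9 10:w→10,p→10,8→10,n→10 11:w→10,p→11,8→16,n→11 12:w→16,p→17,8→12,n→12 13:w→18,p→13,8→13,n→19 14:w→5,p→15,8→19,n→14 15:w→11,p→15,8→20,n→15 16:w→10,p→21,8→16,n→16 17:w→21,p→17,8→10,n→17 18:w→18,p→18,8→18,n→10 19:w→22,p→23,8→19,n→19 20:w→24,p→25,8→20,n→20 21:w→10,p→21,8→10,n→21 22:w→10,p→26,8→22,n→10 23:w→26,p→23,8→20,n→23 24:w→10,p→27,8→24,n→10 25:w→27,p→25,8→10,n→25 26:w→10,p→26,8→24,n→10 27:w→10,p→27,8→10,n→10.
'nww': |S_i|=[49, 41, 18, 2] end={s5,s6} rej; 3/3 single-dels accept.
'np8p8': N↓-sim [49, 41, 28, 16, 8, 2] end={s10,s6} ∉↓L; 5/5 del acc.
'wpp8wn': run [49, 42, 39, 33, 25, 11, 2] end={s5,s6} ∉↓L; 6/6 del acc.
3 words, ⪯-incomp.


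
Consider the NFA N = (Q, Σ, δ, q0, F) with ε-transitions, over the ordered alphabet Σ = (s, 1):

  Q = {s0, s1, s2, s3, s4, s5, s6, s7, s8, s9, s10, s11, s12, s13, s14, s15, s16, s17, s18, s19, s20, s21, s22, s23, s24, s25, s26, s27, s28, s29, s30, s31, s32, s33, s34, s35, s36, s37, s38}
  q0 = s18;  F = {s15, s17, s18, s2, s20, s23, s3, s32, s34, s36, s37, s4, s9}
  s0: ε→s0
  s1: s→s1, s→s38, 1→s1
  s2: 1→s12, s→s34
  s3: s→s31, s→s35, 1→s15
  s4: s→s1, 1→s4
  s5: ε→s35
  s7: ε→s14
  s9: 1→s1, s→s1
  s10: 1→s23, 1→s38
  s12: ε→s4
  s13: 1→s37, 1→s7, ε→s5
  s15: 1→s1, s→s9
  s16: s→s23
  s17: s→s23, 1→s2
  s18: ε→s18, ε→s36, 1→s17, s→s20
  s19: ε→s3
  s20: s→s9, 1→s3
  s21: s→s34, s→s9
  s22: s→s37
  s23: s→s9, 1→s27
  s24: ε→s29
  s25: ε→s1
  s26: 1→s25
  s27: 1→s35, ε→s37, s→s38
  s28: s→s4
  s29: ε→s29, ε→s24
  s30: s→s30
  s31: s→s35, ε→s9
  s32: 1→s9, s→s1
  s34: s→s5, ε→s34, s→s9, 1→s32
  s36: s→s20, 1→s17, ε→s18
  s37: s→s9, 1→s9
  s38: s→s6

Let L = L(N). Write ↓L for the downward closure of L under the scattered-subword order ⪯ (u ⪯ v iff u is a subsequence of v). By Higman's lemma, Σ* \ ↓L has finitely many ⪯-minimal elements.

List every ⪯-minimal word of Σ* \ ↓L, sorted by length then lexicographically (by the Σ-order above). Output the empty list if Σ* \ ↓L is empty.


A = [sss, ss1, s111, 111s].

|Q|=39, |F|=13, |δ|=62 (16 ε).
min D↑ (13 st, q0=0, F={7}): 0:s→1,1→2 1:s→3,1→4 2:s→5,1→6 3:s→7,1→7 4:s→3,1→8 5:s→3,1→9 6:s→10,1→11 7:s→7,1→7 8:s→3,1→7 9:s→3,1→3 10:s→3,1→12 11:s→7,1→11 12:s→7,1→3 [Hopcroft].
'sss': N↓-sim [21, 15, 7, 4] end={s1,s35,s38,s6} rej; 3/3 del acc.
'ss1': N↓-sim [21, 15, 7, 3] end={s1,s38,s6} — reject; 3/3 del acc.
's111': run [21, 15, 11, 6, 3] end={s1,s38,s6} ∉↓L; 4/4 del acc.
'111s': run [21, 18, 14, 8, 3] end={s1,s38,s6} rej; 4/4 deletions ∈↓L.
4 words, ⪯-incomp.


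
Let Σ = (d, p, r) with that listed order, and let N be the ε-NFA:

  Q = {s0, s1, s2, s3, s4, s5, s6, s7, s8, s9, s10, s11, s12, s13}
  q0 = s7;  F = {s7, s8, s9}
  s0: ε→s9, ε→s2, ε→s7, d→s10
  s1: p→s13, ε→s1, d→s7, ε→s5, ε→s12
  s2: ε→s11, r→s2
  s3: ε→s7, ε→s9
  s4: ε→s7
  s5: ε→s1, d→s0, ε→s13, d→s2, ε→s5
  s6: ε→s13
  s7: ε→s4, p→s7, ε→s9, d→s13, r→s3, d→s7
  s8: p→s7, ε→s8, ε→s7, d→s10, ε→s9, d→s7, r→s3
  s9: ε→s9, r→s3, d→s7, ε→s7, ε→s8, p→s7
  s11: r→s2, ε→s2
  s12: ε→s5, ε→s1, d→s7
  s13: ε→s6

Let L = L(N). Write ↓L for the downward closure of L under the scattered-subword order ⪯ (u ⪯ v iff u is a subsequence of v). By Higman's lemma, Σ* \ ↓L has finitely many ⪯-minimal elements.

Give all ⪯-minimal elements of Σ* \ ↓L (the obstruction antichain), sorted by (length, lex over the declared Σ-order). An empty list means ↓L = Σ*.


|Q|=14, |F|=3, |δ|=45 (26 ε).
min D↑ (1 st, q0=0, F={}): 0:d→0,p→0,r→0 (ε-aug+det+¬).
L(D↑) = ∅ ⇒ ↓L = Σ*.

A = [].


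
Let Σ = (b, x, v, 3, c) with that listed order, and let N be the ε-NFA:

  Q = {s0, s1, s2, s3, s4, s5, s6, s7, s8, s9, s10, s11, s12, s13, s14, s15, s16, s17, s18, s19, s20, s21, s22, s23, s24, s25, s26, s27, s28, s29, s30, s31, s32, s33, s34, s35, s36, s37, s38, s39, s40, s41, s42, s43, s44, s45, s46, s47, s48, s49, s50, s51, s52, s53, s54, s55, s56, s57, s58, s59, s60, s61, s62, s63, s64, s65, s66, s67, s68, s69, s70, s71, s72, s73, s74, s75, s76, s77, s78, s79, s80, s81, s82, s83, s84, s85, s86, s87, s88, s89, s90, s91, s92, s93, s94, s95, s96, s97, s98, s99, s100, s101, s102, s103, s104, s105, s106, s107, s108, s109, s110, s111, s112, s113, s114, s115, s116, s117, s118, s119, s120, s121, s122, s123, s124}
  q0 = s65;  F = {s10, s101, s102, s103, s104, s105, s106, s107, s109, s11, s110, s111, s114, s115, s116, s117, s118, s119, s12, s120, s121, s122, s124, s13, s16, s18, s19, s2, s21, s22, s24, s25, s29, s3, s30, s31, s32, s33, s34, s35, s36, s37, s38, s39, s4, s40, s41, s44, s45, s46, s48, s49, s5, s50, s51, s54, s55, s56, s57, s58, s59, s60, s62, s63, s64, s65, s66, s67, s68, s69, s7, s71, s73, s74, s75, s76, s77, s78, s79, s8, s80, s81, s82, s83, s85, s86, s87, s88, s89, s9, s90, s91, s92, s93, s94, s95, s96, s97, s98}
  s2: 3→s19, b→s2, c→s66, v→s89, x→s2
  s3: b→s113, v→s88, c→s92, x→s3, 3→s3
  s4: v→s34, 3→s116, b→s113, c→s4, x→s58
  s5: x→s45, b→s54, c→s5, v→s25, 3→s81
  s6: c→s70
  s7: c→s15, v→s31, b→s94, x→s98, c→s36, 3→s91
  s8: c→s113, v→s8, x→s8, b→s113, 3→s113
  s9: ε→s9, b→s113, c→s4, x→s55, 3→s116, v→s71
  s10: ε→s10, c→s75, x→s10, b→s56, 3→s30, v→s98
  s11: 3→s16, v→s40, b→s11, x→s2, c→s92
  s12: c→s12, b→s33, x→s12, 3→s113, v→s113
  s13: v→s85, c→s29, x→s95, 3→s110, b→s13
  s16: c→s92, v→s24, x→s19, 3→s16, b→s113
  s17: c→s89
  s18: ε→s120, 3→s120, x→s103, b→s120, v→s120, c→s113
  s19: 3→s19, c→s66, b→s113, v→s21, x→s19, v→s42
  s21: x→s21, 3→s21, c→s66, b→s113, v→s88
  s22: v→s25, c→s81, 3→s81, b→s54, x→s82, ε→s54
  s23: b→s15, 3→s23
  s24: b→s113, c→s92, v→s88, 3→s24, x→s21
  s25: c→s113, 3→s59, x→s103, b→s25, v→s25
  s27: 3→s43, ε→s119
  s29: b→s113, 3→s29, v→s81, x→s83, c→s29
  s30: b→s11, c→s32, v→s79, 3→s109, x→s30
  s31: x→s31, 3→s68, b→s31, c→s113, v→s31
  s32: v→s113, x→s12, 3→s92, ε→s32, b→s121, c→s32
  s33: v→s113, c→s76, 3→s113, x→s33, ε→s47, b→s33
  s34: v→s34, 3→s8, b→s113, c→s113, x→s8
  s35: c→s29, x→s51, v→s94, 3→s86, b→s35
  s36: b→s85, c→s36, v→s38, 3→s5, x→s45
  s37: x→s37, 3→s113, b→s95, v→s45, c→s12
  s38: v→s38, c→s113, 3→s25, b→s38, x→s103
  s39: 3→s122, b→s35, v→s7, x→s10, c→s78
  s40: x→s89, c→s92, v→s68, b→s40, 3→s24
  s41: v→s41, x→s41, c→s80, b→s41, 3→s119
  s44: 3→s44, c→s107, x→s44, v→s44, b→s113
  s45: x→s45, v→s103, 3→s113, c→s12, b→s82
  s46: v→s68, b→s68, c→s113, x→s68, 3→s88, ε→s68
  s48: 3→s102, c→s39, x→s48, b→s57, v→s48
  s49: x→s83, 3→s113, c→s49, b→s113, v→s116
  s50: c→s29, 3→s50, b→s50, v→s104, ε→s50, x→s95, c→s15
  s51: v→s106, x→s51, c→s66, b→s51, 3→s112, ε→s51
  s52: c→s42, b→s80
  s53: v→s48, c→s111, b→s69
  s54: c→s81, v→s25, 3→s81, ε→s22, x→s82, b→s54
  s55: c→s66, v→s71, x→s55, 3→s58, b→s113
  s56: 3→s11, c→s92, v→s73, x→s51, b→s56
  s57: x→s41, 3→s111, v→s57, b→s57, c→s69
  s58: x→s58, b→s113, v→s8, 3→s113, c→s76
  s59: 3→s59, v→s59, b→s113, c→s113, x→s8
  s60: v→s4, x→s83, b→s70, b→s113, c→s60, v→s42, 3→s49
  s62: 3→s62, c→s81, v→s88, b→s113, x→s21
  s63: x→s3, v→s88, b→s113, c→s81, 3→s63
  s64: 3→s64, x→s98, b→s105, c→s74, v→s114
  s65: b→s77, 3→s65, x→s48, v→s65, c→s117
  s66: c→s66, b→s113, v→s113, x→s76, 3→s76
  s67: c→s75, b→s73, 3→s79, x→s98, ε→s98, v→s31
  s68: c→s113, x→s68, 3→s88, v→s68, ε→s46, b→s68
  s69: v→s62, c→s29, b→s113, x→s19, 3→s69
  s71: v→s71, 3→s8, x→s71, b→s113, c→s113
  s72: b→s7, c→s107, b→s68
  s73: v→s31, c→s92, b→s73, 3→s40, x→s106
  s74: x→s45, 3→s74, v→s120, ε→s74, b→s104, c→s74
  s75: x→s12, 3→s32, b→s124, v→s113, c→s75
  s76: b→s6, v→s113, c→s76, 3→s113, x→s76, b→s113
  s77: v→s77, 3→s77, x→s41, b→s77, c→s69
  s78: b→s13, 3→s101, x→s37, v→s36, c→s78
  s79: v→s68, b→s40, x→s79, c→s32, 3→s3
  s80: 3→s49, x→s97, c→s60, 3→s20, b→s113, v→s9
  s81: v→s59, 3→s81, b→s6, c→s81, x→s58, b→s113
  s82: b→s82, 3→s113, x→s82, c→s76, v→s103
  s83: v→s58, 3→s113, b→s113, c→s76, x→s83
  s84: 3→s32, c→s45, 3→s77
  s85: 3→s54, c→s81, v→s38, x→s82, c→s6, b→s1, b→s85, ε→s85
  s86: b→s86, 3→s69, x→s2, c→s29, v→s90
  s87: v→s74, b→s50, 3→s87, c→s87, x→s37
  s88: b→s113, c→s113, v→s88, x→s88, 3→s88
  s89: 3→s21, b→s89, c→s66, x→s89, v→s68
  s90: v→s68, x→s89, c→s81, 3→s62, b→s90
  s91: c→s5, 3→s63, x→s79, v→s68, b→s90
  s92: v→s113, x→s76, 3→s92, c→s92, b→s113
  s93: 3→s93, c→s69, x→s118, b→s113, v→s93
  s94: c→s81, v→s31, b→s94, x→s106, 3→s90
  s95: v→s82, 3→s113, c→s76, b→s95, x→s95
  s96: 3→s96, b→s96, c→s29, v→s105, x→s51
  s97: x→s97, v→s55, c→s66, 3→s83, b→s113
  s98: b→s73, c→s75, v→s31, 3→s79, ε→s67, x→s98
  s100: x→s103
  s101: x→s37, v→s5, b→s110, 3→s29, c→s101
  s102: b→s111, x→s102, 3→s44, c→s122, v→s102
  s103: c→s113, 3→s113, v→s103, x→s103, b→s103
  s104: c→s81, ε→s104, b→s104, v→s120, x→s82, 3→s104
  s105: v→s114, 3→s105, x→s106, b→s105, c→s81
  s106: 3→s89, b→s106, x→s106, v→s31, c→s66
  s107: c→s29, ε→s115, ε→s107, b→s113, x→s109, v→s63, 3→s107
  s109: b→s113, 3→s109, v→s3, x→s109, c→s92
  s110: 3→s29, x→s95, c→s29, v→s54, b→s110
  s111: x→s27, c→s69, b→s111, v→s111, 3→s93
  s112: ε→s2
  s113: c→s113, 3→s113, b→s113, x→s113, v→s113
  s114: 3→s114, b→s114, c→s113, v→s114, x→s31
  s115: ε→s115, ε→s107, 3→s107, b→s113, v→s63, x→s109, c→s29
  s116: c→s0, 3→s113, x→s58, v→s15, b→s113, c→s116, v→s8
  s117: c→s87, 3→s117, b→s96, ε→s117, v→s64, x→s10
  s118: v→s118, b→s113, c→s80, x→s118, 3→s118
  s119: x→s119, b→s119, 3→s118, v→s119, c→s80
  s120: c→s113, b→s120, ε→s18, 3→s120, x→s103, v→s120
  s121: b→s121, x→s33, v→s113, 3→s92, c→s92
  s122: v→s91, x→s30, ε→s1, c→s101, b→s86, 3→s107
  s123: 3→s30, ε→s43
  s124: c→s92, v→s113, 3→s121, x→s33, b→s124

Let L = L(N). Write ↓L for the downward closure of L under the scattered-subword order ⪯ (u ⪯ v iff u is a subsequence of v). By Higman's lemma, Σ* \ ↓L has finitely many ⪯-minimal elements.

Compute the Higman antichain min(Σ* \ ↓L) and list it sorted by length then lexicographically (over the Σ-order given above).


Antichain: [bcb, x33b, cxcv, cvvc, ccx3, bxc33].

|Q|=125, |F|=99, |δ|=556 (26 ε).
min D↑ (95 st, q0=0, F={15}): 0:b→1,x→2,v→0,3→0,c→3 1:b→1,x→4,v→1,3→1,c→5 2:b→6,x→2,v→2,3→7,c→8 3:b→9,x→10,v→11,3→3,c→12 4:b→4,x→4,v→4,3→13,c→14 5:b→15,x→16,v→17,3→5,c→18 6:b→6,x→4,v→6,3→19,c→5 7:b→19,x→7,v→7,3→20,c→21 8:b→22,x→10,v→23,3→21,c→24 9:b→9,x→25,v→26,3→9,c→18 10:b→27,x→10,v→28,3→29,c→30 11:b→26,x→28,v→31,3→11,c→32 12:b→33,x→34,v→32,3→12,c→12 13:b→13,x→13,v→13,3→35,c→14 14:b→15,x→36,v→37,3→38,c→39 15:b→15,x→15,v→15,3→15,c→15 16:b→15,x→16,v→40,3→16,c→41 17:b→15,x→40,v→42,3→17,c→43 18:b→15,x→44,v→43,3→18,c→18 19:b→19,x→13,v→19,3→45,c→5 20:b→15,x→20,v→20,3→20,c→46 21:b→47,x→29,v→48,3→46,c→49 22:b→22,x→25,v→50,3→47,c→18 23:b→50,x→28,v→51,3→48,c→52 24:b→53,x→34,v→52,3→49,c→24 25:b→25,x→25,v→54,3→55,c→41 26:b→26,x→54,v→31,3→26,c→43 27:b→27,x→25,v→56,3→57,c→58 28:b→56,x→28,v→51,3→59,c→30 29:b→57,x→29,v→59,3→60,c→61 30:b→62,x→63,v→15,3→61,c→30 31:b→31,x→51,v→31,3→31,c→15 32:b→64,x→65,v→66,3→32,c→32 33:b→33,x→67,v→64,3→33,c→18 34:b→67,x→34,v→65,3→15,c→63 35:b→15,x→35,v→35,3→35,c→14 36:b→15,x→36,v→68,3→44,c→41 37:b→15,x→68,v→69,3→70,c→71 38:b→15,x→44,v→70,3→15,c→38 39:b→15,x→44,v→71,3→38,c→39 40:b→15,x→40,v→42,3→40,c→41 41:b→15,x→72,v→15,3→72,c→41 42:b→15,x→42,v→42,3→42,c→15 43:b→15,x→73,v→74,3→43,c→43 44:b→15,x→44,v→73,3→15,c→72 45:b→15,x→35,v→45,3→45,c→5 46:b→15,x→60,v→75,3→46,c→18 47:b→47,x→55,v→76,3→5,c→18 48:b→76,x→59,v→77,3→75,c→78 49:b→79,x→34,v→78,3→18,c→49 50:b→50,x→54,v→51,3→76,c→43 51:b→51,x→51,v→51,3→77,c→15 52:b→80,x→65,v→81,3→78,c→52 53:b→53,x→67,v→80,3→79,c→18 54:b→54,x→54,v→51,3→82,c→41 55:b→55,x→55,v→82,3→16,c→41 56:b→56,x→54,v→51,3→83,c→58 57:b→57,x→55,v→83,3→84,c→58 58:b→15,x→72,v→15,3→58,c→58 59:b→83,x→59,v→77,3→85,c→61 60:b→15,x→60,v→85,3→60,c→58 61:b→86,x→63,v→15,3→58,c→61 62:b→62,x→87,v→15,3→86,c→58 63:b→87,x→63,v→15,3→15,c→63 64:b→64,x→88,v→66,3→64,c→43 65:b→88,x→65,v→89,3→15,c→63 66:b→66,x→89,v→66,3→66,c→15 67:b→67,x→67,v→88,3→15,c→72 68:b→15,x→68,v→69,3→73,c→41 69:b→15,x→69,v→69,3→90,c→15 70:b→15,x→73,v→90,3→15,c→70 71:b→15,x→73,v→91,3→70,c→71 72:b→15,x→72,v→15,3→15,c→72 73:b→15,x→73,v→90,3→15,c→72 74:b→15,x→90,v→74,3→74,c→15 75:b→15,x→85,v→42,3→75,c→43 76:b→76,x→82,v→77,3→17,c→43 77:b→77,x→77,v→77,3→42,c→15 78:b→92,x→65,v→93,3→43,c→78 79:b→79,x→67,v→92,3→18,c→18 80:b→80,x→88,v→81,3→92,c→43 81:b→81,x→89,v→81,3→93,c→15 82:b→82,x→82,v→77,3→40,c→41 83:b→83,x→82,v→77,3→94,c→58 84:b→15,x→16,v→94,3→84,c→58 85:b→15,x→85,v→42,3→85,c→58 86:b→86,x→87,v→15,3→58,c→58 87:b→87,x→87,v→15,3→15,c→72 88:b→88,x→88,v→89,3→15,c→72 89:b→89,x→89,v→89,3→15,c→15 90:b→15,x→90,v→90,3→15,c→15 91:b→15,x→90,v→91,3→90,c→15 92:b→92,x→88,v→93,3→43,c→43 93:b→93,x→89,v→93,3→74,c→15 94:b→15,x→40,v→42,3→94,c→58 [Hopcroft].
'bcb': N↓-sim [111, 80, 31, 3] end={s113,s6,s70} rej; 3/3 deletions ∈↓L.
'x33b': N↓-sim [111, 98, 76, 42, 3] end={s113,s6,s70} rej; 4/4 deletions ∈↓L.
'cxcv': run [111, 98, 49, 13, 1] end={s113} ∉↓L; 4/4 del acc.
'cvvc': N↓-sim [111, 98, 64, 16, 1] end={s113} — reject; 4/4 del acc.
'ccx3': |S_i|=[111, 98, 50, 15, 1] end={s113} ∉↓L; 4/4 deletions ∈↓L.
'bxc33': run [111, 80, 43, 22, 12, 1] end={s113} rej; 5/5 del acc.
6 minimals (antichain).
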